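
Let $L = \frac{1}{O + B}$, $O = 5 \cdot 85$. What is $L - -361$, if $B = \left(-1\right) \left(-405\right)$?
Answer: $\frac{299631}{830} \approx 361.0$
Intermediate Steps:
$O = 425$
$B = 405$
$L = \frac{1}{830}$ ($L = \frac{1}{425 + 405} = \frac{1}{830} \approx 0.0012048$)
$L - -361 = \frac{1}{830} - -361 = \frac{1}{830} + 361 = \frac{299631}{830}$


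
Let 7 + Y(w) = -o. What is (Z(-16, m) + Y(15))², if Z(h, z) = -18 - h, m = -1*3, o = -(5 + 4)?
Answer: 0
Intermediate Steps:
o = -9 (o = -1*9 = -9)
m = -3
Y(w) = 2 (Y(w) = -7 - 1*(-9) = -7 + 9 = 2)
(Z(-16, m) + Y(15))² = ((-18 - 1*(-16)) + 2)² = ((-18 + 16) + 2)² = (-2 + 2)² = 0² = 0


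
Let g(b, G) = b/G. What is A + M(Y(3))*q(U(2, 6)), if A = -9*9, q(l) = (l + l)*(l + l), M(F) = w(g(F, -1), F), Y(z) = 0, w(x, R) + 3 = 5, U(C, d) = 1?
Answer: -73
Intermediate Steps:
w(x, R) = 2 (w(x, R) = -3 + 5 = 2)
M(F) = 2
q(l) = 4*l² (q(l) = (2*l)*(2*l) = 4*l²)
A = -81
A + M(Y(3))*q(U(2, 6)) = -81 + 2*(4*1²) = -81 + 2*(4*1) = -81 + 2*4 = -81 + 8 = -73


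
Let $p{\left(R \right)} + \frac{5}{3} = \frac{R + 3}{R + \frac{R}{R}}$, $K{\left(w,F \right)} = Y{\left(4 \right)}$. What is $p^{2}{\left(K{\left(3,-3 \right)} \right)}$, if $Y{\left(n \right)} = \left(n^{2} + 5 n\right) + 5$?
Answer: $\frac{169}{441} \approx 0.38322$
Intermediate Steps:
$Y{\left(n \right)} = 5 + n^{2} + 5 n$
$K{\left(w,F \right)} = 41$ ($K{\left(w,F \right)} = 5 + 4^{2} + 5 \cdot 4 = 5 + 16 + 20 = 41$)
$p{\left(R \right)} = - \frac{5}{3} + \frac{3 + R}{1 + R}$ ($p{\left(R \right)} = - \frac{5}{3} + \frac{R + 3}{R + \frac{R}{R}} = - \frac{5}{3} + \frac{3 + R}{R + 1} = - \frac{5}{3} + \frac{3 + R}{1 + R}$)
$p^{2}{\left(K{\left(3,-3 \right)} \right)} = \left(\frac{2 \left(2 - 41\right)}{3 \left(1 + 41\right)}\right)^{2} = \left(\frac{2 \left(2 - 41\right)}{3 \cdot 42}\right)^{2} = \left(\frac{2}{3} \cdot \frac{1}{42} \left(-39\right)\right)^{2} = \left(- \frac{13}{21}\right)^{2} = \frac{169}{441}$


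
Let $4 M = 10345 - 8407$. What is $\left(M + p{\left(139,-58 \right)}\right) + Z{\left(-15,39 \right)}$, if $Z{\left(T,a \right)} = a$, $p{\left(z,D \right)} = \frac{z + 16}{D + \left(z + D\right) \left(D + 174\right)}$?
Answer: $\frac{2444299}{4669} \approx 523.52$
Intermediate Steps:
$p{\left(z,D \right)} = \frac{16 + z}{D + \left(174 + D\right) \left(D + z\right)}$ ($p{\left(z,D \right)} = \frac{16 + z}{D + \left(D + z\right) \left(174 + D\right)} = \frac{16 + z}{D + \left(174 + D\right) \left(D + z\right)}$)
$M = \frac{969}{2}$ ($M = \frac{10345 - 8407}{4} = \frac{1}{4} \cdot 1938 = \frac{969}{2} \approx 484.5$)
$\left(M + p{\left(139,-58 \right)}\right) + Z{\left(-15,39 \right)} = \left(\frac{969}{2} + \frac{16 + 139}{\left(-58\right)^{2} + 174 \cdot 139 + 175 \left(-58\right) - 8062}\right) + 39 = \left(\frac{969}{2} + \frac{1}{3364 + 24186 - 10150 - 8062} \cdot 155\right) + 39 = \left(\frac{969}{2} + \frac{1}{9338} \cdot 155\right) + 39 = \left(\frac{969}{2} + \frac{155}{9338}\right) + 39 = \frac{2262208}{4669} + 39 = \frac{2444299}{4669}$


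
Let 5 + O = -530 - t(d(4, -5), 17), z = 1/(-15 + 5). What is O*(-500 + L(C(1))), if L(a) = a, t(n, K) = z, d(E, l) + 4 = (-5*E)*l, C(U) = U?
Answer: 2669151/10 ≈ 2.6692e+5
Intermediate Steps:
z = -1/10 (z = 1/(-10) = -1/10 ≈ -0.10000)
d(E, l) = -4 - 5*E*l (d(E, l) = -4 + (-5*E)*l = -4 - 5*E*l)
t(n, K) = -1/10
O = -5349/10 (O = -5 + (-530 - 1*(-1/10)) = -5 + (-530 + 1/10) = -5 - 5299/10 = -5349/10 ≈ -534.90)
O*(-500 + L(C(1))) = -5349*(-500 + 1)/10 = -5349/10*(-499) = 2669151/10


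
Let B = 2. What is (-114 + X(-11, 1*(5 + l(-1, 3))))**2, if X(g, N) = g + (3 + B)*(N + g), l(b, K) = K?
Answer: 19600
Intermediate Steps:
X(g, N) = 5*N + 6*g (X(g, N) = g + (3 + 2)*(N + g) = g + 5*(N + g) = g + (5*N + 5*g) = 5*N + 6*g)
(-114 + X(-11, 1*(5 + l(-1, 3))))**2 = (-114 + (5*(1*(5 + 3)) + 6*(-11)))**2 = (-114 + (5*(1*8) - 66))**2 = (-114 + (5*8 - 66))**2 = (-114 + (40 - 66))**2 = (-114 - 26)**2 = (-140)**2 = 19600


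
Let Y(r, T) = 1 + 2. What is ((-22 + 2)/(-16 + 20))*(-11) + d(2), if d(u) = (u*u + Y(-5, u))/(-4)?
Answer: 213/4 ≈ 53.250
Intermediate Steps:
Y(r, T) = 3
d(u) = -¾ - u²/4 (d(u) = (u*u + 3)/(-4) = (u² + 3)*(-¼) = (3 + u²)*(-¼) = -¾ - u²/4)
((-22 + 2)/(-16 + 20))*(-11) + d(2) = ((-22 + 2)/(-16 + 20))*(-11) + (-¾ - ¼*2²) = -20/4*(-11) + (-¾ - ¼*4) = -20*¼*(-11) + (-¾ - 1) = -5*(-11) - 7/4 = 55 - 7/4 = 213/4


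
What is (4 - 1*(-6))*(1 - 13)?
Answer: -120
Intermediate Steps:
(4 - 1*(-6))*(1 - 13) = (4 + 6)*(-12) = 10*(-12) = -120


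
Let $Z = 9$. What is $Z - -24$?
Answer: $33$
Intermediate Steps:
$Z - -24 = 9 - -24 = 9 + 24 = 33$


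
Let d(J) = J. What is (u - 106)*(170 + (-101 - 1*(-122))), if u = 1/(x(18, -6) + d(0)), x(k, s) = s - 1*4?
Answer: -202651/10 ≈ -20265.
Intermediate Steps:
x(k, s) = -4 + s (x(k, s) = s - 4 = -4 + s)
u = -⅒ (u = 1/((-4 - 6) + 0) = 1/(-10 + 0) = 1/(-10) = -⅒ ≈ -0.10000)
(u - 106)*(170 + (-101 - 1*(-122))) = (-⅒ - 106)*(170 + (-101 - 1*(-122))) = -1061*(170 + (-101 + 122))/10 = -1061*(170 + 21)/10 = -1061/10*191 = -202651/10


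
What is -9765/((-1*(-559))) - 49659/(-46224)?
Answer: -141205993/8613072 ≈ -16.394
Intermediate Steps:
-9765/((-1*(-559))) - 49659/(-46224) = -9765/559 - 49659*(-1/46224) = -9765*1/559 + 16553/15408 = -9765/559 + 16553/15408 = -141205993/8613072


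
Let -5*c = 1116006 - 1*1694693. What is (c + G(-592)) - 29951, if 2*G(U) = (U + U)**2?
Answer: 3933572/5 ≈ 7.8671e+5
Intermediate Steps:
c = 578687/5 (c = -(1116006 - 1*1694693)/5 = -(1116006 - 1694693)/5 = -1/5*(-578687) = 578687/5 ≈ 1.1574e+5)
G(U) = 2*U**2 (G(U) = (U + U)**2/2 = (2*U)**2/2 = (4*U**2)/2 = 2*U**2)
(c + G(-592)) - 29951 = (578687/5 + 2*(-592)**2) - 29951 = (578687/5 + 2*350464) - 29951 = (578687/5 + 700928) - 29951 = 4083327/5 - 29951 = 3933572/5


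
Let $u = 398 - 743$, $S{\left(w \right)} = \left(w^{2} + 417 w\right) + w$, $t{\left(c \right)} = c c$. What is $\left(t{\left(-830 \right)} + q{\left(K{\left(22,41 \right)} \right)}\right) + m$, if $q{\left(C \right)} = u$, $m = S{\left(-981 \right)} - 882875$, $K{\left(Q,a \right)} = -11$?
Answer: $357983$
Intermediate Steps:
$t{\left(c \right)} = c^{2}$
$S{\left(w \right)} = w^{2} + 418 w$
$m = -330572$ ($m = - 981 \left(418 - 981\right) - 882875 = \left(-981\right) \left(-563\right) - 882875 = 552303 - 882875 = -330572$)
$u = -345$
$q{\left(C \right)} = -345$
$\left(t{\left(-830 \right)} + q{\left(K{\left(22,41 \right)} \right)}\right) + m = \left(\left(-830\right)^{2} - 345\right) - 330572 = \left(688900 - 345\right) - 330572 = 688555 - 330572 = 357983$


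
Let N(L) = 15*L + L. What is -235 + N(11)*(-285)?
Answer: -50395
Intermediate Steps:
N(L) = 16*L
-235 + N(11)*(-285) = -235 + (16*11)*(-285) = -235 + 176*(-285) = -235 - 50160 = -50395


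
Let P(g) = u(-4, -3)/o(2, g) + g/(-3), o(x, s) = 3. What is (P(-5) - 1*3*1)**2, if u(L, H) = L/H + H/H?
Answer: 25/81 ≈ 0.30864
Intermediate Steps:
u(L, H) = 1 + L/H (u(L, H) = L/H + 1 = 1 + L/H)
P(g) = 7/9 - g/3 (P(g) = ((-3 - 4)/(-3))/3 + g/(-3) = -1/3*(-7)*(1/3) + g*(-1/3) = (7/3)*(1/3) - g/3 = 7/9 - g/3)
(P(-5) - 1*3*1)**2 = ((7/9 - 1/3*(-5)) - 1*3*1)**2 = ((7/9 + 5/3) - 3*1)**2 = (22/9 - 3)**2 = (-5/9)**2 = 25/81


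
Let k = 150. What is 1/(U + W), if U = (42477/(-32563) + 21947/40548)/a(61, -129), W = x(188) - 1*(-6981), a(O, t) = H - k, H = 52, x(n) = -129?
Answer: 129395723352/886620504105139 ≈ 0.00014594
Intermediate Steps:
a(O, t) = -98 (a(O, t) = 52 - 1*150 = 52 - 150 = -98)
W = 6852 (W = -129 - 1*(-6981) = -129 + 6981 = 6852)
U = 1007697235/129395723352 (U = (42477/(-32563) + 21947/40548)/(-98) = (42477*(-1/32563) + 21947*(1/40548))*(-1/98) = (-42477/32563 + 21947/40548)*(-1/98) = -1007697235/1320364524*(-1/98) = 1007697235/129395723352 ≈ 0.0077877)
1/(U + W) = 1/(1007697235/129395723352 + 6852) = 1/(886620504105139/129395723352) = 129395723352/886620504105139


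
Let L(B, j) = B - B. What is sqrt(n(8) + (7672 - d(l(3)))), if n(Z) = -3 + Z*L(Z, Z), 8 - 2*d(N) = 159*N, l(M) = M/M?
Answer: 3*sqrt(3442)/2 ≈ 88.003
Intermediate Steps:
L(B, j) = 0
l(M) = 1
d(N) = 4 - 159*N/2
n(Z) = -3 (n(Z) = -3 + Z*0 = -3 + 0 = -3)
sqrt(n(8) + (7672 - d(l(3)))) = sqrt(-3 + (7672 - (4 - 159/2*1))) = sqrt(-3 + (7672 - (4 - 159/2))) = sqrt(-3 + (7672 - 1*(-151/2))) = sqrt(-3 + (7672 + 151/2)) = sqrt(-3 + 15495/2) = sqrt(15489/2) = 3*sqrt(3442)/2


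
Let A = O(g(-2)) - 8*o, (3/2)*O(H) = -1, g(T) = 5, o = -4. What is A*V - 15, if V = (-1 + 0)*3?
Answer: -109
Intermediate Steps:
O(H) = -⅔ (O(H) = (⅔)*(-1) = -⅔)
A = 94/3 (A = -⅔ - 8*(-4) = -⅔ - 1*(-32) = -⅔ + 32 = 94/3 ≈ 31.333)
V = -3 (V = -1*3 = -3)
A*V - 15 = (94/3)*(-3) - 15 = -94 - 15 = -109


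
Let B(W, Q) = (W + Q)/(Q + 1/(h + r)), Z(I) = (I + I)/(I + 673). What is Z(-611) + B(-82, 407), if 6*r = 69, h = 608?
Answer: -11825164/625301 ≈ -18.911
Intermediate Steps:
Z(I) = 2*I/(673 + I) (Z(I) = (2*I)/(673 + I) = 2*I/(673 + I))
r = 23/2 (r = (1/6)*69 = 23/2 ≈ 11.500)
B(W, Q) = (Q + W)/(2/1239 + Q) (B(W, Q) = (W + Q)/(Q + 1/(608 + 23/2)) = (Q + W)/(Q + 1/(1239/2)) = (Q + W)/(Q + 2/1239) = (Q + W)/(2/1239 + Q))
Z(-611) + B(-82, 407) = 2*(-611)/(673 - 611) + 1239*(407 - 82)/(2 + 1239*407) = 2*(-611)/62 + 1239*325/(2 + 504273) = 2*(-611)*(1/62) + 1239*325/504275 = -611/31 + 1239*(1/504275)*325 = -611/31 + 16107/20171 = -11825164/625301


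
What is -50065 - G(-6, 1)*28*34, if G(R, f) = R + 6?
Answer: -50065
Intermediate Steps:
G(R, f) = 6 + R
-50065 - G(-6, 1)*28*34 = -50065 - (6 - 6)*28*34 = -50065 - 0*28*34 = -50065 - 0*34 = -50065 - 1*0 = -50065 + 0 = -50065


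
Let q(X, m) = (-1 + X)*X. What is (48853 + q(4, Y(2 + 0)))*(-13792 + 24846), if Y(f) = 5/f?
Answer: 540153710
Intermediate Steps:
q(X, m) = X*(-1 + X)
(48853 + q(4, Y(2 + 0)))*(-13792 + 24846) = (48853 + 4*(-1 + 4))*(-13792 + 24846) = (48853 + 4*3)*11054 = (48853 + 12)*11054 = 48865*11054 = 540153710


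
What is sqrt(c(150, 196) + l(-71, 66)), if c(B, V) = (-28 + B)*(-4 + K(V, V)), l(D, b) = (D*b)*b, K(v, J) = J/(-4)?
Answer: I*sqrt(315742) ≈ 561.91*I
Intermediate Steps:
K(v, J) = -J/4 (K(v, J) = J*(-1/4) = -J/4)
l(D, b) = D*b**2
c(B, V) = (-28 + B)*(-4 - V/4)
sqrt(c(150, 196) + l(-71, 66)) = sqrt((112 - 4*150 + 7*196 - 1/4*150*196) - 71*66**2) = sqrt((112 - 600 + 1372 - 7350) - 71*4356) = sqrt(-6466 - 309276) = sqrt(-315742) = I*sqrt(315742)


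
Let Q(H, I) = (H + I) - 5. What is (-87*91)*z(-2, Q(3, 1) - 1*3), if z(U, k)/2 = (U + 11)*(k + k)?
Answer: 1140048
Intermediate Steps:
Q(H, I) = -5 + H + I
z(U, k) = 4*k*(11 + U) (z(U, k) = 2*((U + 11)*(k + k)) = 2*((11 + U)*(2*k)) = 2*(2*k*(11 + U)) = 4*k*(11 + U))
(-87*91)*z(-2, Q(3, 1) - 1*3) = (-87*91)*(4*((-5 + 3 + 1) - 1*3)*(11 - 2)) = -31668*(-1 - 3)*9 = -31668*(-4)*9 = -7917*(-144) = 1140048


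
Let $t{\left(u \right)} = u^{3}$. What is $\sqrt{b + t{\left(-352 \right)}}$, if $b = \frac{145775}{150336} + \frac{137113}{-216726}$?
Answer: $\frac{i \sqrt{248089569792729677904509}}{75420648} \approx 6604.1 i$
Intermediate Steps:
$b = \frac{1830035447}{5430286656}$ ($b = 145775 \cdot \frac{1}{150336} + 137113 \left(- \frac{1}{216726}\right) = \frac{145775}{150336} - \frac{137113}{216726} = \frac{1830035447}{5430286656} \approx 0.33701$)
$\sqrt{b + t{\left(-352 \right)}} = \sqrt{\frac{1830035447}{5430286656} + \left(-352\right)^{3}} = \sqrt{\frac{1830035447}{5430286656} - 43614208} = \sqrt{- \frac{236837649884373001}{5430286656}} = \frac{i \sqrt{248089569792729677904509}}{75420648}$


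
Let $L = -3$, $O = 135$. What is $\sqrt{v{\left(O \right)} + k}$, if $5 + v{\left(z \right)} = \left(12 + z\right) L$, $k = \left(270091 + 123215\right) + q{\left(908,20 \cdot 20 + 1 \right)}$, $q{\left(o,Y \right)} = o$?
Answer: $6 \sqrt{10938} \approx 627.51$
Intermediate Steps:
$k = 394214$ ($k = \left(270091 + 123215\right) + 908 = 393306 + 908 = 394214$)
$v{\left(z \right)} = -41 - 3 z$ ($v{\left(z \right)} = -5 + \left(12 + z\right) \left(-3\right) = -5 - \left(36 + 3 z\right) = -41 - 3 z$)
$\sqrt{v{\left(O \right)} + k} = \sqrt{\left(-41 - 405\right) + 394214} = \sqrt{-446 + 394214} = \sqrt{393768} = 6 \sqrt{10938}$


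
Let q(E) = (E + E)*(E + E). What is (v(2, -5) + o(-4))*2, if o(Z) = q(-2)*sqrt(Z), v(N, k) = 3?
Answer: 6 + 64*I ≈ 6.0 + 64.0*I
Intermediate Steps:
q(E) = 4*E**2 (q(E) = (2*E)*(2*E) = 4*E**2)
o(Z) = 16*sqrt(Z) (o(Z) = (4*(-2)**2)*sqrt(Z) = (4*4)*sqrt(Z) = 16*sqrt(Z))
(v(2, -5) + o(-4))*2 = (3 + 16*sqrt(-4))*2 = (3 + 16*(2*I))*2 = (3 + 32*I)*2 = 6 + 64*I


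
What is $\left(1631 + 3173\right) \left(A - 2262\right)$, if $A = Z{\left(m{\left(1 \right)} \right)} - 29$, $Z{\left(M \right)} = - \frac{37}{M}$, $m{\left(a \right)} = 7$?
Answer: $- \frac{77219496}{7} \approx -1.1031 \cdot 10^{7}$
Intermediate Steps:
$A = - \frac{240}{7}$ ($A = - \frac{37}{7} - 29 = - \frac{240}{7} \approx -34.286$)
$\left(1631 + 3173\right) \left(A - 2262\right) = \left(1631 + 3173\right) \left(- \frac{240}{7} - 2262\right) = 4804 \left(- \frac{16074}{7}\right) = - \frac{77219496}{7}$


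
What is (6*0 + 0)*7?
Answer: 0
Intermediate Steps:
(6*0 + 0)*7 = (0 + 0)*7 = 0*7 = 0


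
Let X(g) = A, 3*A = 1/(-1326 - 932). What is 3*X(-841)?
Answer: -1/2258 ≈ -0.00044287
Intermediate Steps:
A = -1/6774 (A = 1/(3*(-1326 - 932)) = (1/3)/(-2258) = (1/3)*(-1/2258) = -1/6774 ≈ -0.00014762)
X(g) = -1/6774
3*X(-841) = 3*(-1/6774) = -1/2258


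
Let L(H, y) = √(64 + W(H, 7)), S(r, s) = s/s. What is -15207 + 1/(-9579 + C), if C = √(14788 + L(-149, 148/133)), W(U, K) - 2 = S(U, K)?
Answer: -15207 - 1/(9579 - √(14788 + √67)) ≈ -15207.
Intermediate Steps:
S(r, s) = 1
W(U, K) = 3 (W(U, K) = 2 + 1 = 3)
L(H, y) = √67 (L(H, y) = √(64 + 3) = √67)
C = √(14788 + √67) ≈ 121.64
-15207 + 1/(-9579 + C) = -15207 + 1/(-9579 + √(14788 + √67))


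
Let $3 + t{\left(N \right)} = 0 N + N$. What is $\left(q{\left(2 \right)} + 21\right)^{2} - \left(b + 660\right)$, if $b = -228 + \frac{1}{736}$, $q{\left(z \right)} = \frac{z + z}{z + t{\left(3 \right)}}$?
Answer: $\frac{71391}{736} \approx 96.999$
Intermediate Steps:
$t{\left(N \right)} = -3 + N$ ($t{\left(N \right)} = -3 + \left(0 N + N\right) = -3 + \left(0 + N\right) = -3 + N$)
$q{\left(z \right)} = 2$ ($q{\left(z \right)} = \frac{z + z}{z + \left(-3 + 3\right)} = \frac{2 z}{z + 0} = \frac{2 z}{z} = 2$)
$b = - \frac{167807}{736}$ ($b = -228 + \frac{1}{736} = - \frac{167807}{736} \approx -228.0$)
$\left(q{\left(2 \right)} + 21\right)^{2} - \left(b + 660\right) = \left(2 + 21\right)^{2} - \left(- \frac{167807}{736} + 660\right) = 23^{2} - \frac{317953}{736} = 529 - \frac{317953}{736} = \frac{71391}{736}$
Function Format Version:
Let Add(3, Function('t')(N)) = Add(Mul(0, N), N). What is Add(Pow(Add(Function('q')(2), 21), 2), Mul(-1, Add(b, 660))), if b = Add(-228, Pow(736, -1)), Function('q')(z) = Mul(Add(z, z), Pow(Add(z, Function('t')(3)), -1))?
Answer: Rational(71391, 736) ≈ 96.999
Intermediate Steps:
Function('t')(N) = Add(-3, N) (Function('t')(N) = Add(-3, Add(Mul(0, N), N)) = Add(-3, Add(0, N)) = Add(-3, N))
Function('q')(z) = 2 (Function('q')(z) = Mul(Add(z, z), Pow(Add(z, Add(-3, 3)), -1)) = Mul(Mul(2, z), Pow(Add(z, 0), -1)) = Mul(Mul(2, z), Pow(z, -1)) = 2)
b = Rational(-167807, 736) (b = Add(-228, Rational(1, 736)) = Rational(-167807, 736) ≈ -228.00)
Add(Pow(Add(Function('q')(2), 21), 2), Mul(-1, Add(b, 660))) = Add(Pow(Add(2, 21), 2), Mul(-1, Add(Rational(-167807, 736), 660))) = Add(Pow(23, 2), Mul(-1, Rational(317953, 736))) = Add(529, Rational(-317953, 736)) = Rational(71391, 736)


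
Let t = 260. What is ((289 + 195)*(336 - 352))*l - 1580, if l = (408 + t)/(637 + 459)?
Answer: -863084/137 ≈ -6299.9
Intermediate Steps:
l = 167/274 (l = (408 + 260)/(637 + 459) = 668/1096 = 668*(1/1096) = 167/274 ≈ 0.60949)
((289 + 195)*(336 - 352))*l - 1580 = ((289 + 195)*(336 - 352))*(167/274) - 1580 = (484*(-16))*(167/274) - 1580 = -7744*167/274 - 1580 = -646624/137 - 1580 = -863084/137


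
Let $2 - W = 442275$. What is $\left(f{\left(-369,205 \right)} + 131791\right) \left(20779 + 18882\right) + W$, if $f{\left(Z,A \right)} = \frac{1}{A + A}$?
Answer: $\frac{2142873476641}{410} \approx 5.2265 \cdot 10^{9}$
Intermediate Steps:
$W = -442273$ ($W = 2 - 442275 = -442273$)
$f{\left(Z,A \right)} = \frac{1}{2 A}$
$\left(f{\left(-369,205 \right)} + 131791\right) \left(20779 + 18882\right) + W = \left(\frac{1}{2 \cdot 205} + 131791\right) \left(20779 + 18882\right) - 442273 = \left(\frac{1}{2} \cdot \frac{1}{205} + 131791\right) 39661 - 442273 = \left(\frac{1}{410} + 131791\right) 39661 - 442273 = \frac{54034311}{410} \cdot 39661 - 442273 = \frac{2143054808571}{410} - 442273 = \frac{2142873476641}{410}$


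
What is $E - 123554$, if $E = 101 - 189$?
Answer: $-123642$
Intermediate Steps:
$E = -88$
$E - 123554 = -88 - 123554 = -123642$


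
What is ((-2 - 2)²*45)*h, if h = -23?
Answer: -16560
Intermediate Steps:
((-2 - 2)²*45)*h = ((-2 - 2)²*45)*(-23) = ((-4)²*45)*(-23) = (16*45)*(-23) = 720*(-23) = -16560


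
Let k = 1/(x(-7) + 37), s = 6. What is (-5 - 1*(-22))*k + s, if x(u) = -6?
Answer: 203/31 ≈ 6.5484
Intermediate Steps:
k = 1/31 (k = 1/(-6 + 37) = 1/31 ≈ 0.032258)
(-5 - 1*(-22))*k + s = (-5 - 1*(-22))*(1/31) + 6 = (-5 + 22)*(1/31) + 6 = 17*(1/31) + 6 = 17/31 + 6 = 203/31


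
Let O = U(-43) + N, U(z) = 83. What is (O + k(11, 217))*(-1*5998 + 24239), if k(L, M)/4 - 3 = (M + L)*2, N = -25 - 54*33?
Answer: 2042992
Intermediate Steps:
N = -1807 (N = -25 - 1782 = -1807)
k(L, M) = 12 + 8*L + 8*M (k(L, M) = 12 + 4*((M + L)*2) = 12 + 4*((L + M)*2) = 12 + 4*(2*L + 2*M) = 12 + (8*L + 8*M) = 12 + 8*L + 8*M)
O = -1724 (O = 83 - 1807 = -1724)
(O + k(11, 217))*(-1*5998 + 24239) = (-1724 + (12 + 8*11 + 8*217))*(-1*5998 + 24239) = (-1724 + (12 + 88 + 1736))*(-5998 + 24239) = (-1724 + 1836)*18241 = 112*18241 = 2042992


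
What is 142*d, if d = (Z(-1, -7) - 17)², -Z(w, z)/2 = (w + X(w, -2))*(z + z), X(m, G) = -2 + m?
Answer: 2363022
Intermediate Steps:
Z(w, z) = -4*z*(-2 + 2*w) (Z(w, z) = -2*(w + (-2 + w))*(z + z) = -2*(-2 + 2*w)*2*z = -4*z*(-2 + 2*w))
d = 16641 (d = (8*(-7)*(1 - 1*(-1)) - 17)² = (8*(-7)*(1 + 1) - 17)² = (8*(-7)*2 - 17)² = (-112 - 17)² = (-129)² = 16641)
142*d = 142*16641 = 2363022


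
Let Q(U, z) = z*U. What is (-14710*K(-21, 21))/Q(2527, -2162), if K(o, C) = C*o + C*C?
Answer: 0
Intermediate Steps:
K(o, C) = C² + C*o (K(o, C) = C*o + C² = C² + C*o)
Q(U, z) = U*z
(-14710*K(-21, 21))/Q(2527, -2162) = (-308910*(21 - 21))/((2527*(-2162))) = -308910*0/(-5463374) = -14710*0*(-1/5463374) = 0*(-1/5463374) = 0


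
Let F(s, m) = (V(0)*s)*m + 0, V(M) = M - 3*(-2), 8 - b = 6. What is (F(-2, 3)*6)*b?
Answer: -432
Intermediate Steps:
b = 2 (b = 8 - 1*6 = 8 - 6 = 2)
V(M) = 6 + M (V(M) = M + 6 = 6 + M)
F(s, m) = 6*m*s (F(s, m) = ((6 + 0)*s)*m + 0 = (6*s)*m + 0 = 6*m*s + 0 = 6*m*s)
(F(-2, 3)*6)*b = ((6*3*(-2))*6)*2 = -36*6*2 = -216*2 = -432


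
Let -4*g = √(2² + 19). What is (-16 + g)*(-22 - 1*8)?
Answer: 480 + 15*√23/2 ≈ 515.97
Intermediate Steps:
g = -√23/4 (g = -√(2² + 19)/4 = -√(4 + 19)/4 = -√23/4 ≈ -1.1990)
(-16 + g)*(-22 - 1*8) = (-16 - √23/4)*(-22 - 1*8) = (-16 - √23/4)*(-22 - 8) = (-16 - √23/4)*(-30) = 480 + 15*√23/2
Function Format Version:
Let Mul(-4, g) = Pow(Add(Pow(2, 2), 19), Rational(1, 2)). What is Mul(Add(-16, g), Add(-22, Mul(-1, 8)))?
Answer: Add(480, Mul(Rational(15, 2), Pow(23, Rational(1, 2)))) ≈ 515.97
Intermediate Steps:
g = Mul(Rational(-1, 4), Pow(23, Rational(1, 2))) (g = Mul(Rational(-1, 4), Pow(Add(Pow(2, 2), 19), Rational(1, 2))) = Mul(Rational(-1, 4), Pow(Add(4, 19), Rational(1, 2))) = Mul(Rational(-1, 4), Pow(23, Rational(1, 2))) ≈ -1.1990)
Mul(Add(-16, g), Add(-22, Mul(-1, 8))) = Mul(Add(-16, Mul(Rational(-1, 4), Pow(23, Rational(1, 2)))), Add(-22, Mul(-1, 8))) = Mul(Add(-16, Mul(Rational(-1, 4), Pow(23, Rational(1, 2)))), Add(-22, -8)) = Mul(Add(-16, Mul(Rational(-1, 4), Pow(23, Rational(1, 2)))), -30) = Add(480, Mul(Rational(15, 2), Pow(23, Rational(1, 2))))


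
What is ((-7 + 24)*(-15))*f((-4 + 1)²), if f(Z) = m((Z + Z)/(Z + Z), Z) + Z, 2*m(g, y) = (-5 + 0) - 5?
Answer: -1020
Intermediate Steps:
m(g, y) = -5 (m(g, y) = ((-5 + 0) - 5)/2 = (-5 - 5)/2 = (½)*(-10) = -5)
f(Z) = -5 + Z
((-7 + 24)*(-15))*f((-4 + 1)²) = ((-7 + 24)*(-15))*(-5 + (-4 + 1)²) = (17*(-15))*(-5 + (-3)²) = -255*(-5 + 9) = -255*4 = -1020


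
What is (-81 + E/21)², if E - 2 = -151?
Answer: 3422500/441 ≈ 7760.8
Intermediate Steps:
E = -149 (E = 2 - 151 = -149)
(-81 + E/21)² = (-81 - 149/21)² = (-1850/21)² = 3422500/441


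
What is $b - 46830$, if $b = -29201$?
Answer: $-76031$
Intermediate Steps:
$b - 46830 = -29201 - 46830 = -76031$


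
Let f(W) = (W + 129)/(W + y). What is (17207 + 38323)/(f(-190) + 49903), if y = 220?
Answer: 1665900/1497029 ≈ 1.1128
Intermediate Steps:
f(W) = (129 + W)/(220 + W) (f(W) = (W + 129)/(W + 220) = (129 + W)/(220 + W))
(17207 + 38323)/(f(-190) + 49903) = (17207 + 38323)/((129 - 190)/(220 - 190) + 49903) = 55530/(-61/30 + 49903) = 55530/(1497029/30) = 55530*(30/1497029) = 1665900/1497029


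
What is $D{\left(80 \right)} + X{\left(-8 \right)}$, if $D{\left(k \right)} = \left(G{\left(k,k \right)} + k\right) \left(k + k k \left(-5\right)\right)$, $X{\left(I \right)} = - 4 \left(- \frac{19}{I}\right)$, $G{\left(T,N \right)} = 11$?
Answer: $- \frac{5809459}{2} \approx -2.9047 \cdot 10^{6}$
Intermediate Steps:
$X{\left(I \right)} = \frac{76}{I}$
$D{\left(k \right)} = \left(11 + k\right) \left(k - 5 k^{2}\right)$ ($D{\left(k \right)} = \left(11 + k\right) \left(k + k k \left(-5\right)\right) = \left(11 + k\right) \left(k + k^{2} \left(-5\right)\right) = \left(11 + k\right) \left(k - 5 k^{2}\right)$)
$D{\left(80 \right)} + X{\left(-8 \right)} = 80 \left(11 - 4320 - 5 \cdot 80^{2}\right) + \frac{76}{-8} = 80 \left(11 - 4320 - 32000\right) + 76 \left(- \frac{1}{8}\right) = 80 \left(11 - 4320 - 32000\right) - \frac{19}{2} = 80 \left(-36309\right) - \frac{19}{2} = -2904720 - \frac{19}{2} = - \frac{5809459}{2}$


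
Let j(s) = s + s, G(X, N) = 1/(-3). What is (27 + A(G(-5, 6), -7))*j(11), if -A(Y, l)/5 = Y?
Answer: 1892/3 ≈ 630.67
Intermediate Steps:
G(X, N) = -1/3
A(Y, l) = -5*Y
j(s) = 2*s
(27 + A(G(-5, 6), -7))*j(11) = (27 - 5*(-1/3))*(2*11) = (27 + 5/3)*22 = (86/3)*22 = 1892/3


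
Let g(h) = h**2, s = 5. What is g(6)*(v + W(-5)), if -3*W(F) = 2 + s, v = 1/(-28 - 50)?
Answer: -1098/13 ≈ -84.462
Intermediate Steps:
v = -1/78 (v = 1/(-78) = -1/78 ≈ -0.012821)
W(F) = -7/3 (W(F) = -(2 + 5)/3 = -1/3*7 = -7/3)
g(6)*(v + W(-5)) = 6**2*(-1/78 - 7/3) = 36*(-61/26) = -1098/13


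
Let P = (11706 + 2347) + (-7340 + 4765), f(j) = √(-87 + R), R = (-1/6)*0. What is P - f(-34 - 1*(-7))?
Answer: 11478 - I*√87 ≈ 11478.0 - 9.3274*I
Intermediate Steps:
R = 0 (R = ((⅙)*(-1))*0 = -⅙*0 = 0)
f(j) = I*√87 (f(j) = √(-87 + 0) = √(-87) = I*√87)
P = 11478 (P = 14053 - 2575 = 11478)
P - f(-34 - 1*(-7)) = 11478 - I*√87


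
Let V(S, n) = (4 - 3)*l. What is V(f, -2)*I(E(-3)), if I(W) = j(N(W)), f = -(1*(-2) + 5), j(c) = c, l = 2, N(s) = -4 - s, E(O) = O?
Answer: -2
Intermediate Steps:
f = -3 (f = -(-2 + 5) = -1*3 = -3)
I(W) = -4 - W
V(S, n) = 2 (V(S, n) = (4 - 3)*2 = 1*2 = 2)
V(f, -2)*I(E(-3)) = 2*(-4 - 1*(-3)) = 2*(-4 + 3) = 2*(-1) = -2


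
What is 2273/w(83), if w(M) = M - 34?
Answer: 2273/49 ≈ 46.388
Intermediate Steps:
w(M) = -34 + M
2273/w(83) = 2273/(-34 + 83) = 2273/49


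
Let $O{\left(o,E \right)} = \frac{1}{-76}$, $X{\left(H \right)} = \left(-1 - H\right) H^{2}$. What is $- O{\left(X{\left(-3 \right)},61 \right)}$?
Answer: $\frac{1}{76} \approx 0.013158$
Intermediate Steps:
$X{\left(H \right)} = H^{2} \left(-1 - H\right)$
$O{\left(o,E \right)} = - \frac{1}{76}$
$- O{\left(X{\left(-3 \right)},61 \right)} = \left(-1\right) \left(- \frac{1}{76}\right) = \frac{1}{76}$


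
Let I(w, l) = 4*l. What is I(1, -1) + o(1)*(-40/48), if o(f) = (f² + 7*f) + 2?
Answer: -37/3 ≈ -12.333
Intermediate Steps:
o(f) = 2 + f² + 7*f
I(1, -1) + o(1)*(-40/48) = 4*(-1) + (2 + 1² + 7*1)*(-40/48) = -4 + (2 + 1 + 7)*(-40*1/48) = -4 + 10*(-⅚) = -4 - 25/3 = -37/3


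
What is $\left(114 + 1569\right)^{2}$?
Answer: $2832489$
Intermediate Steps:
$\left(114 + 1569\right)^{2} = 1683^{2} = 2832489$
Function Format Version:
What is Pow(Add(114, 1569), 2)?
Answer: 2832489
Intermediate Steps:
Pow(Add(114, 1569), 2) = Pow(1683, 2) = 2832489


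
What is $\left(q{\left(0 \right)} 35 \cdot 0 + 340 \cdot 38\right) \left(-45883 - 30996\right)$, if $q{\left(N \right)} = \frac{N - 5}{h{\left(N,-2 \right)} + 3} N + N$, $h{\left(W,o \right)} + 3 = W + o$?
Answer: $-993276680$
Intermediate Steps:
$h{\left(W,o \right)} = -3 + W + o$ ($h{\left(W,o \right)} = -3 + \left(W + o\right) = -3 + W + o$)
$q{\left(N \right)} = N + \frac{N \left(-5 + N\right)}{-2 + N}$ ($q{\left(N \right)} = \frac{N - 5}{\left(-3 + N - 2\right) + 3} N + N = \frac{-5 + N}{\left(-5 + N\right) + 3} N + N = \frac{-5 + N}{-2 + N} N + N = \frac{N \left(-5 + N\right)}{-2 + N} + N = N + \frac{N \left(-5 + N\right)}{-2 + N}$)
$\left(q{\left(0 \right)} 35 \cdot 0 + 340 \cdot 38\right) \left(-45883 - 30996\right) = \left(\frac{0 \left(-7 + 2 \cdot 0\right)}{-2 + 0} \cdot 35 \cdot 0 + 340 \cdot 38\right) \left(-45883 - 30996\right) = \left(\frac{0 \left(-7 + 0\right)}{-2} \cdot 35 \cdot 0 + 12920\right) \left(-76879\right) = \left(0 \left(- \frac{1}{2}\right) \left(-7\right) 35 \cdot 0 + 12920\right) \left(-76879\right) = \left(0 \cdot 35 \cdot 0 + 12920\right) \left(-76879\right) = \left(0 \cdot 0 + 12920\right) \left(-76879\right) = \left(0 + 12920\right) \left(-76879\right) = 12920 \left(-76879\right) = -993276680$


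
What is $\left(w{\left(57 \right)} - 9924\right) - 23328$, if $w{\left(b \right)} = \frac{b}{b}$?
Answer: $-33251$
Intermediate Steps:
$w{\left(b \right)} = 1$
$\left(w{\left(57 \right)} - 9924\right) - 23328 = \left(1 - 9924\right) - 23328 = -9923 - 23328 = -33251$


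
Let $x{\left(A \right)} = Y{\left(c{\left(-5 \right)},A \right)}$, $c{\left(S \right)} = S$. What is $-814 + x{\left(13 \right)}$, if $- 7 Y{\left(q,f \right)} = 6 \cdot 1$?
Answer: $- \frac{5704}{7} \approx -814.86$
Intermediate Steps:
$Y{\left(q,f \right)} = - \frac{6}{7}$ ($Y{\left(q,f \right)} = - \frac{6 \cdot 1}{7} = \left(- \frac{1}{7}\right) 6 = - \frac{6}{7}$)
$x{\left(A \right)} = - \frac{6}{7}$
$-814 + x{\left(13 \right)} = -814 - \frac{6}{7} = - \frac{5704}{7}$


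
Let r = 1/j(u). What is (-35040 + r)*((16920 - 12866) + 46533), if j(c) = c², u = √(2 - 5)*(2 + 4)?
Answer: -191437446427/108 ≈ -1.7726e+9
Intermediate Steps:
u = 6*I*√3 (u = √(-3)*6 = (I*√3)*6 = 6*I*√3 ≈ 10.392*I)
r = -1/108 (r = 1/((6*I*√3)²) = 1/(-108) = -1/108 ≈ -0.0092593)
(-35040 + r)*((16920 - 12866) + 46533) = (-35040 - 1/108)*((16920 - 12866) + 46533) = -3784321*(4054 + 46533)/108 = -3784321/108*50587 = -191437446427/108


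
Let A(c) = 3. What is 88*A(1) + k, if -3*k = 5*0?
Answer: 264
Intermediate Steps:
k = 0 (k = -5*0/3 = -⅓*0 = 0)
88*A(1) + k = 88*3 + 0 = 264 + 0 = 264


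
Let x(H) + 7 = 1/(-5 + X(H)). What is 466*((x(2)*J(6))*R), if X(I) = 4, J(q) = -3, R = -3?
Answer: -33552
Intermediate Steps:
x(H) = -8 (x(H) = -7 + 1/(-5 + 4) = -7 + 1/(-1) = -7 - 1 = -8)
466*((x(2)*J(6))*R) = 466*(-8*(-3)*(-3)) = 466*(24*(-3)) = 466*(-72) = -33552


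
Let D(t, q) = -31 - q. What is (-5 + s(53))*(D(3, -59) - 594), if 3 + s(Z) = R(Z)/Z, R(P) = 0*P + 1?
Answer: 239418/53 ≈ 4517.3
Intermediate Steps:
R(P) = 1 (R(P) = 0 + 1 = 1)
s(Z) = -3 + 1/Z
(-5 + s(53))*(D(3, -59) - 594) = (-5 + (-3 + 1/53))*((-31 - 1*(-59)) - 594) = (-5 + (-3 + 1/53))*((-31 + 59) - 594) = (-5 - 158/53)*(28 - 594) = -423/53*(-566) = 239418/53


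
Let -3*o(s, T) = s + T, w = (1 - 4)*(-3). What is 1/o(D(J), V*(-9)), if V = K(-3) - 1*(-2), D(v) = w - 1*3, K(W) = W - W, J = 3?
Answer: 1/4 ≈ 0.25000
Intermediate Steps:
w = 9 (w = -3*(-3) = 9)
K(W) = 0
D(v) = 6 (D(v) = 9 - 1*3 = 9 - 3 = 6)
V = 2 (V = 0 - 1*(-2) = 0 + 2 = 2)
o(s, T) = -T/3 - s/3 (o(s, T) = -(s + T)/3 = -(T + s)/3 = -T/3 - s/3)
1/o(D(J), V*(-9)) = 1/(-2*(-9)/3 - 1/3*6) = 1/(-1/3*(-18) - 2) = 1/(6 - 2) = 1/4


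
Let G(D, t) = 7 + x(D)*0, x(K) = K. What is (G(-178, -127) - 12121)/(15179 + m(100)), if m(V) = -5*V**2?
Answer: 1346/3869 ≈ 0.34789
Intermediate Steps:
G(D, t) = 7 (G(D, t) = 7 + D*0 = 7 + 0 = 7)
(G(-178, -127) - 12121)/(15179 + m(100)) = (7 - 12121)/(15179 - 5*100**2) = -12114/(15179 - 5*10000) = -12114/(15179 - 50000) = -12114/(-34821) = -12114*(-1/34821) = 1346/3869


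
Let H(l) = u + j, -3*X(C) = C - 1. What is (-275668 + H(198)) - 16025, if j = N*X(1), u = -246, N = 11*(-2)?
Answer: -291939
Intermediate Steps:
N = -22
X(C) = 1/3 - C/3 (X(C) = -(C - 1)/3 = -(-1 + C)/3 = 1/3 - C/3)
j = 0 (j = -22*(1/3 - 1/3*1) = -22*(1/3 - 1/3) = -22*0 = 0)
H(l) = -246 (H(l) = -246 + 0 = -246)
(-275668 + H(198)) - 16025 = (-275668 - 246) - 16025 = -275914 - 16025 = -291939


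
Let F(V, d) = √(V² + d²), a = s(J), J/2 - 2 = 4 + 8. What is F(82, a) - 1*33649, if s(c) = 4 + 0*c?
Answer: -33649 + 2*√1685 ≈ -33567.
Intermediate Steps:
J = 28 (J = 4 + 2*(4 + 8) = 4 + 2*12 = 4 + 24 = 28)
s(c) = 4 (s(c) = 4 + 0 = 4)
a = 4
F(82, a) - 1*33649 = √(82² + 4²) - 1*33649 = √(6724 + 16) - 33649 = √6740 - 33649 = 2*√1685 - 33649 = -33649 + 2*√1685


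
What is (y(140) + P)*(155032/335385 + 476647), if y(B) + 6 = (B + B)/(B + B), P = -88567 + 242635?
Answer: 24628574211333001/335385 ≈ 7.3434e+10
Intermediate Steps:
P = 154068
y(B) = -5 (y(B) = -6 + (B + B)/(B + B) = -6 + (2*B)/((2*B)) = -6 + (2*B)*(1/(2*B)) = -6 + 1 = -5)
(y(140) + P)*(155032/335385 + 476647) = (-5 + 154068)*(155032/335385 + 476647) = 154063*(155032*(1/335385) + 476647) = 154063*(155032/335385 + 476647) = 154063*(159860409127/335385) = 24628574211333001/335385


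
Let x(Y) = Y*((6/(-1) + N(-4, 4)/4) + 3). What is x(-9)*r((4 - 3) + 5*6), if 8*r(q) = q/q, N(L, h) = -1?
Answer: 117/32 ≈ 3.6563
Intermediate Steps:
r(q) = ⅛ (r(q) = (q/q)/8 = (⅛)*1 = ⅛)
x(Y) = -13*Y/4 (x(Y) = Y*((6/(-1) - 1/4) + 3) = Y*((6*(-1) - 1*¼) + 3) = Y*((-6 - ¼) + 3) = Y*(-25/4 + 3) = Y*(-13/4) = -13*Y/4)
x(-9)*r((4 - 3) + 5*6) = -13/4*(-9)*(⅛) = (117/4)*(⅛) = 117/32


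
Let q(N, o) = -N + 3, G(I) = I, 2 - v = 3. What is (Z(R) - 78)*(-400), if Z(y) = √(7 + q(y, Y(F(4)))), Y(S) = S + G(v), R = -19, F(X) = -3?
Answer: 31200 - 400*√29 ≈ 29046.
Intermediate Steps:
v = -1 (v = 2 - 1*3 = 2 - 3 = -1)
Y(S) = -1 + S (Y(S) = S - 1 = -1 + S)
q(N, o) = 3 - N
Z(y) = √(10 - y) (Z(y) = √(7 + (3 - y)) = √(10 - y))
(Z(R) - 78)*(-400) = (√(10 - 1*(-19)) - 78)*(-400) = (√(10 + 19) - 78)*(-400) = (√29 - 78)*(-400) = (-78 + √29)*(-400) = 31200 - 400*√29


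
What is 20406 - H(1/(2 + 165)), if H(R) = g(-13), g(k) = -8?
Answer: 20414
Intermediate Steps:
H(R) = -8
20406 - H(1/(2 + 165)) = 20406 - 1*(-8) = 20406 + 8 = 20414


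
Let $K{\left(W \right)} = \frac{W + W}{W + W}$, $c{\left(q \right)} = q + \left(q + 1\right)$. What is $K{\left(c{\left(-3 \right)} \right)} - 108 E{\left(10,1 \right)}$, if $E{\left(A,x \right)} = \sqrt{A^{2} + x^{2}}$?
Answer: $1 - 108 \sqrt{101} \approx -1084.4$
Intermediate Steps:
$c{\left(q \right)} = 1 + 2 q$ ($c{\left(q \right)} = q + \left(1 + q\right) = 1 + 2 q$)
$K{\left(W \right)} = 1$ ($K{\left(W \right)} = \frac{2 W}{2 W} = 2 W \frac{1}{2 W} = 1$)
$K{\left(c{\left(-3 \right)} \right)} - 108 E{\left(10,1 \right)} = 1 - 108 \sqrt{10^{2} + 1^{2}} = 1 - 108 \sqrt{100 + 1} = 1 - 108 \sqrt{101}$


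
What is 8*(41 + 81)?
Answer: 976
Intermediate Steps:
8*(41 + 81) = 8*122 = 976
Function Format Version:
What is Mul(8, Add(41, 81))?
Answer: 976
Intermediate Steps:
Mul(8, Add(41, 81)) = Mul(8, 122) = 976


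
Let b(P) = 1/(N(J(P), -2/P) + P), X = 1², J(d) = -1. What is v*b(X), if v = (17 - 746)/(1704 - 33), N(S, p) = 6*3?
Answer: -243/10583 ≈ -0.022961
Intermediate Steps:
N(S, p) = 18
X = 1
b(P) = 1/(18 + P)
v = -243/557 (v = -729/1671 = -729*1/1671 = -243/557 ≈ -0.43627)
v*b(X) = -243/(557*(18 + 1)) = -243/557/19 = -243/557*1/19 = -243/10583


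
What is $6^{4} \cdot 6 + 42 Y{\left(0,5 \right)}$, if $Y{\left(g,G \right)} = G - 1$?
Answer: $7944$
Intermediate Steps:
$Y{\left(g,G \right)} = -1 + G$
$6^{4} \cdot 6 + 42 Y{\left(0,5 \right)} = 6^{4} \cdot 6 + 42 \left(-1 + 5\right) = 1296 \cdot 6 + 42 \cdot 4 = 7776 + 168 = 7944$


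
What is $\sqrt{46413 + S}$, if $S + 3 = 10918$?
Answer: $4 \sqrt{3583} \approx 239.43$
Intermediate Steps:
$S = 10915$ ($S = -3 + 10918 = 10915$)
$\sqrt{46413 + S} = \sqrt{46413 + 10915} = \sqrt{57328} = 4 \sqrt{3583}$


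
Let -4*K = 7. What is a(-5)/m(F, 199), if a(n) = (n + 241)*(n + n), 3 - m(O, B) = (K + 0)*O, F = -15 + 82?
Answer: -9440/481 ≈ -19.626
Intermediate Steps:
K = -7/4 (K = -¼*7 = -7/4 ≈ -1.7500)
F = 67
m(O, B) = 3 + 7*O/4 (m(O, B) = 3 - (-7/4 + 0)*O = 3 - (-7)*O/4 = 3 + 7*O/4)
a(n) = 2*n*(241 + n) (a(n) = (241 + n)*(2*n) = 2*n*(241 + n))
a(-5)/m(F, 199) = (2*(-5)*(241 - 5))/(3 + (7/4)*67) = (2*(-5)*236)/(3 + 469/4) = -2360/481/4 = -2360*4/481 = -9440/481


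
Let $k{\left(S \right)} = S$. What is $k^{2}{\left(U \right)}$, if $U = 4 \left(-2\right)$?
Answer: $64$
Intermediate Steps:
$U = -8$
$k^{2}{\left(U \right)} = \left(-8\right)^{2} = 64$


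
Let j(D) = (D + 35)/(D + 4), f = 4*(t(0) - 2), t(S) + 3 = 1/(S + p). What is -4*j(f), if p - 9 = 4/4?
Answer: 154/39 ≈ 3.9487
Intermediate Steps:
p = 10 (p = 9 + 4/4 = 9 + 4*(1/4) = 9 + 1 = 10)
t(S) = -3 + 1/(10 + S) (t(S) = -3 + 1/(S + 10) = -3 + 1/(10 + S))
f = -98/5 (f = 4*((-29 - 3*0)/(10 + 0) - 2) = 4*((-29 + 0)/10 - 2) = 4*((1/10)*(-29) - 2) = 4*(-29/10 - 2) = 4*(-49/10) = -98/5 ≈ -19.600)
j(D) = (35 + D)/(4 + D)
-4*j(f) = -4*(35 - 98/5)/(4 - 98/5) = -4*77/((-78/5)*5) = -(-10)*77/(39*5) = -4*(-77/78) = 154/39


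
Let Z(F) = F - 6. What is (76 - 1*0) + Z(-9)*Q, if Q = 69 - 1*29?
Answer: -524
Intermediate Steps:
Z(F) = -6 + F
Q = 40 (Q = 69 - 29 = 40)
(76 - 1*0) + Z(-9)*Q = (76 - 1*0) + (-6 - 9)*40 = (76 + 0) - 15*40 = 76 - 600 = -524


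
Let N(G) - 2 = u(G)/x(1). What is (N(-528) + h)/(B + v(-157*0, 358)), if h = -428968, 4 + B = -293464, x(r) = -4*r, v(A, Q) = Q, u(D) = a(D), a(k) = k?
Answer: 214417/146555 ≈ 1.4630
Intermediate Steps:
u(D) = D
B = -293468 (B = -4 - 293464 = -293468)
N(G) = 2 - G/4 (N(G) = 2 + G/((-4*1)) = 2 + G/(-4) = 2 + G*(-¼) = 2 - G/4)
(N(-528) + h)/(B + v(-157*0, 358)) = ((2 - ¼*(-528)) - 428968)/(-293468 + 358) = ((2 + 132) - 428968)/(-293110) = (134 - 428968)*(-1/293110) = -428834*(-1/293110) = 214417/146555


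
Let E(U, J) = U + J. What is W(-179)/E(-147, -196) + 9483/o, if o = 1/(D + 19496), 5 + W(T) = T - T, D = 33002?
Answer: 170758617167/343 ≈ 4.9784e+8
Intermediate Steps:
W(T) = -5 (W(T) = -5 + (T - T) = -5 + 0 = -5)
o = 1/52498 (o = 1/(33002 + 19496) = 1/52498 ≈ 1.9048e-5)
E(U, J) = J + U
W(-179)/E(-147, -196) + 9483/o = -5/(-196 - 147) + 9483/(1/52498) = -5/(-343) + 9483*52498 = -5*(-1/343) + 497838534 = 5/343 + 497838534 = 170758617167/343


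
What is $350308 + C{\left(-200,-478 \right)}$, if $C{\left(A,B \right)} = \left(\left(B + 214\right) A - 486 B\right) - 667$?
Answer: $634749$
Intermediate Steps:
$C{\left(A,B \right)} = -667 - 486 B + A \left(214 + B\right)$ ($C{\left(A,B \right)} = \left(\left(214 + B\right) A - 486 B\right) - 667 = \left(A \left(214 + B\right) - 486 B\right) - 667 = \left(- 486 B + A \left(214 + B\right)\right) - 667 = -667 - 486 B + A \left(214 + B\right)$)
$350308 + C{\left(-200,-478 \right)} = 350308 - -284441 = 350308 + \left(-667 + 232308 - 42800 + 95600\right) = 350308 + 284441 = 634749$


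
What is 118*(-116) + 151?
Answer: -13537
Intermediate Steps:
118*(-116) + 151 = -13688 + 151 = -13537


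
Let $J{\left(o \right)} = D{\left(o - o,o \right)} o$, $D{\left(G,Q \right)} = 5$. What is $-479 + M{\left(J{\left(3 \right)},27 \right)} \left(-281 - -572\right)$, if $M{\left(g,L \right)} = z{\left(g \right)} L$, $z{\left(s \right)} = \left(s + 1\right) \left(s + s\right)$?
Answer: $3770881$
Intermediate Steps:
$z{\left(s \right)} = 2 s \left(1 + s\right)$ ($z{\left(s \right)} = \left(1 + s\right) 2 s = 2 s \left(1 + s\right)$)
$J{\left(o \right)} = 5 o$
$M{\left(g,L \right)} = 2 L g \left(1 + g\right)$ ($M{\left(g,L \right)} = 2 g \left(1 + g\right) L = 2 L g \left(1 + g\right)$)
$-479 + M{\left(J{\left(3 \right)},27 \right)} \left(-281 - -572\right) = -479 + 2 \cdot 27 \cdot 5 \cdot 3 \left(1 + 5 \cdot 3\right) \left(-281 - -572\right) = -479 + 2 \cdot 27 \cdot 15 \left(1 + 15\right) \left(-281 + 572\right) = -479 + 2 \cdot 27 \cdot 15 \cdot 16 \cdot 291 = -479 + 12960 \cdot 291 = -479 + 3771360 = 3770881$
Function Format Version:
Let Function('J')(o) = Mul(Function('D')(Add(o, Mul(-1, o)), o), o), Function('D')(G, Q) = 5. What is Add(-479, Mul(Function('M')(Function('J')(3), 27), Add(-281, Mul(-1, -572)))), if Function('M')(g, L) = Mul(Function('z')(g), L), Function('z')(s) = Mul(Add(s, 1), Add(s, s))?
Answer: 3770881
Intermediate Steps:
Function('z')(s) = Mul(2, s, Add(1, s)) (Function('z')(s) = Mul(Add(1, s), Mul(2, s)) = Mul(2, s, Add(1, s)))
Function('J')(o) = Mul(5, o)
Function('M')(g, L) = Mul(2, L, g, Add(1, g)) (Function('M')(g, L) = Mul(Mul(2, g, Add(1, g)), L) = Mul(2, L, g, Add(1, g)))
Add(-479, Mul(Function('M')(Function('J')(3), 27), Add(-281, Mul(-1, -572)))) = Add(-479, Mul(Mul(2, 27, Mul(5, 3), Add(1, Mul(5, 3))), Add(-281, Mul(-1, -572)))) = Add(-479, Mul(Mul(2, 27, 15, Add(1, 15)), Add(-281, 572))) = Add(-479, Mul(Mul(2, 27, 15, 16), 291)) = Add(-479, Mul(12960, 291)) = Add(-479, 3771360) = 3770881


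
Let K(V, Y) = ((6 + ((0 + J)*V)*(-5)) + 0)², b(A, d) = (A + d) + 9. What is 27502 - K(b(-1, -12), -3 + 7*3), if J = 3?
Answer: 23146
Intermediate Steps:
b(A, d) = 9 + A + d
K(V, Y) = (6 - 15*V)² (K(V, Y) = ((6 + ((0 + 3)*V)*(-5)) + 0)² = ((6 + (3*V)*(-5)) + 0)² = ((6 - 15*V) + 0)² = (6 - 15*V)²)
27502 - K(b(-1, -12), -3 + 7*3) = 27502 - 9*(-2 + 5*(9 - 1 - 12))² = 27502 - 9*(-2 + 5*(-4))² = 27502 - 9*(-2 - 20)² = 27502 - 9*(-22)² = 27502 - 9*484 = 27502 - 1*4356 = 27502 - 4356 = 23146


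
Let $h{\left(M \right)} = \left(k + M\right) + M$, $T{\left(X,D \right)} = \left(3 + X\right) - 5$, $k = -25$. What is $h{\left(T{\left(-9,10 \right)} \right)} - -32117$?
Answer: $32070$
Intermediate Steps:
$T{\left(X,D \right)} = -2 + X$
$h{\left(M \right)} = -25 + 2 M$ ($h{\left(M \right)} = \left(-25 + M\right) + M = -25 + 2 M$)
$h{\left(T{\left(-9,10 \right)} \right)} - -32117 = \left(-25 + 2 \left(-2 - 9\right)\right) - -32117 = \left(-25 + 2 \left(-11\right)\right) + 32117 = \left(-25 - 22\right) + 32117 = -47 + 32117 = 32070$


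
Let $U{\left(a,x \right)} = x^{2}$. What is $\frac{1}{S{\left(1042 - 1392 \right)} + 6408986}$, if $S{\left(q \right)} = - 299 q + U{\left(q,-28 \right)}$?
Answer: $\frac{1}{6514420} \approx 1.5351 \cdot 10^{-7}$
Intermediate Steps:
$S{\left(q \right)} = 784 - 299 q$ ($S{\left(q \right)} = - 299 q + \left(-28\right)^{2} = - 299 q + 784 = 784 - 299 q$)
$\frac{1}{S{\left(1042 - 1392 \right)} + 6408986} = \frac{1}{\left(784 - 299 \left(1042 - 1392\right)\right) + 6408986} = \frac{1}{\left(784 - -104650\right) + 6408986} = \frac{1}{\left(784 + 104650\right) + 6408986} = \frac{1}{105434 + 6408986} = \frac{1}{6514420}$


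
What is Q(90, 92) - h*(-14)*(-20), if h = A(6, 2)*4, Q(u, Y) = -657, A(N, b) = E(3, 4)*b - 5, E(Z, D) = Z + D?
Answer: -10737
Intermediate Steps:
E(Z, D) = D + Z
A(N, b) = -5 + 7*b (A(N, b) = (4 + 3)*b - 5 = 7*b - 5 = -5 + 7*b)
h = 36 (h = (-5 + 7*2)*4 = (-5 + 14)*4 = 9*4 = 36)
Q(90, 92) - h*(-14)*(-20) = -657 - 36*(-14)*(-20) = -657 - (-504)*(-20) = -657 - 1*10080 = -657 - 10080 = -10737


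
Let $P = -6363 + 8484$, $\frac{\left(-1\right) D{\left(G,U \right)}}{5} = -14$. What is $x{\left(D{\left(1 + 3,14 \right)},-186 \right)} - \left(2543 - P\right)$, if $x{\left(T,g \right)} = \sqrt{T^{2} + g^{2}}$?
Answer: $-422 + 2 \sqrt{9874} \approx -223.26$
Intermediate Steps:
$D{\left(G,U \right)} = 70$ ($D{\left(G,U \right)} = \left(-5\right) \left(-14\right) = 70$)
$P = 2121$
$x{\left(D{\left(1 + 3,14 \right)},-186 \right)} - \left(2543 - P\right) = \sqrt{70^{2} + \left(-186\right)^{2}} - \left(2543 - 2121\right) = \sqrt{4900 + 34596} - \left(2543 - 2121\right) = \sqrt{39496} - 422 = 2 \sqrt{9874} - 422 = -422 + 2 \sqrt{9874}$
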